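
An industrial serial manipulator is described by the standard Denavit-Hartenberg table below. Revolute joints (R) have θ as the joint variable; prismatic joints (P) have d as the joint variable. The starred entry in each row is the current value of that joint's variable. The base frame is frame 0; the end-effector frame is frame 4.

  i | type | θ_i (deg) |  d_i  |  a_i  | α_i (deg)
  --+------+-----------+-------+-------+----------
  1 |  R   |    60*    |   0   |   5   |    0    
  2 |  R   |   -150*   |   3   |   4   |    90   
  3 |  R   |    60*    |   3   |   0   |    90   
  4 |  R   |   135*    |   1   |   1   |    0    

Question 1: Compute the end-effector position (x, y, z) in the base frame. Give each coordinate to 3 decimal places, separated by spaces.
after link 1: o_1 = (2.5000, 4.3301, 0.0000)
after link 2: o_2 = (2.5000, 0.3301, 3.0000)
after link 3: o_3 = (-0.5000, 0.3301, 3.0000)
after link 4: o_4 = (-1.2071, -0.1823, 1.8876)

-1.207 -0.182 1.888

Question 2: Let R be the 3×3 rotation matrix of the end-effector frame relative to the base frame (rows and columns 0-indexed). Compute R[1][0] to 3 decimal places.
End-effector x-axis (col 0 of R) = (-0.7071,0.3536,-0.6124)
R[1][0] = 0.3536

0.354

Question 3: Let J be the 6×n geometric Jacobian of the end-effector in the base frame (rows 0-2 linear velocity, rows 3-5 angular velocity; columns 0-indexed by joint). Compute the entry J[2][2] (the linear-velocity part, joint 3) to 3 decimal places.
axis z_2 = (-1.0000,0.0000,0.0000); lever o_n−o_2 = (-3.7071,-0.5125,-1.1124)
cross product → J_v[:, 2] = (-0.0000,-1.1124,0.5125)
J_ω[:, 2] = z_2
entry J[2][2] = 0.5125

0.512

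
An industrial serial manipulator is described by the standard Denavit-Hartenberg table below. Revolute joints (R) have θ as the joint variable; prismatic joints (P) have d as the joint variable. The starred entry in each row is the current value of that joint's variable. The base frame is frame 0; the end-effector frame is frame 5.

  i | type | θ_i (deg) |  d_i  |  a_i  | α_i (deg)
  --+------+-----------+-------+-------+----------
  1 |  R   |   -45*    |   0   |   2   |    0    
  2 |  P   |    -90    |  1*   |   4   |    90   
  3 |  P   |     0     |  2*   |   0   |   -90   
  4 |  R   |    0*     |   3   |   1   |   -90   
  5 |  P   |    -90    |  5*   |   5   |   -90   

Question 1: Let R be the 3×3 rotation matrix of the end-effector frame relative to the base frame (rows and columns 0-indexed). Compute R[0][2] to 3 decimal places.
-0.707

End-effector z-axis (col 2 of R) = (-0.7071,-0.7071,-0.0000)
R[0][2] = -0.7071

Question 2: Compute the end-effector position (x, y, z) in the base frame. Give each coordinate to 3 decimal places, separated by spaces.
after link 1: o_1 = (1.4142, -1.4142, 0.0000)
after link 2: o_2 = (-1.4142, -4.2426, 1.0000)
after link 3: o_3 = (-2.8284, -2.8284, 1.0000)
after link 4: o_4 = (-3.5355, -3.5355, 4.0000)
after link 5: o_5 = (0.0000, -7.0711, 9.0000)

0.000 -7.071 9.000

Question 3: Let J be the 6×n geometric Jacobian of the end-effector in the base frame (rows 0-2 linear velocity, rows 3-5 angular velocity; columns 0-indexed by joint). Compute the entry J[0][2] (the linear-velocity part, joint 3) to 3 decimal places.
-0.707

prismatic axis z_2 = (-0.7071,0.7071,0.0000)
J_v[:, 2] = z_2; J_ω[:, 2] = (0,0,0)
entry J[0][2] = -0.7071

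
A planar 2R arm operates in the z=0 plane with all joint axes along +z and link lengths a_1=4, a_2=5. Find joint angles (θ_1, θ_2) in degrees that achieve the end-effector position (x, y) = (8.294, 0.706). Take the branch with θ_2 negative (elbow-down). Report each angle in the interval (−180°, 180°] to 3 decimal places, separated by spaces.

cos θ_2 = (69.2889−4²−5²)/(2·4·5) = 0.7072; θ_2 = -44.9907° (elbow-down)
β = atan2(0.7060,8.2940) = 4.8654°; ψ = atan2(-3.5350,7.5361) = -25.1298°
θ_1 = β − ψ = 29.9952°

29.995 -44.991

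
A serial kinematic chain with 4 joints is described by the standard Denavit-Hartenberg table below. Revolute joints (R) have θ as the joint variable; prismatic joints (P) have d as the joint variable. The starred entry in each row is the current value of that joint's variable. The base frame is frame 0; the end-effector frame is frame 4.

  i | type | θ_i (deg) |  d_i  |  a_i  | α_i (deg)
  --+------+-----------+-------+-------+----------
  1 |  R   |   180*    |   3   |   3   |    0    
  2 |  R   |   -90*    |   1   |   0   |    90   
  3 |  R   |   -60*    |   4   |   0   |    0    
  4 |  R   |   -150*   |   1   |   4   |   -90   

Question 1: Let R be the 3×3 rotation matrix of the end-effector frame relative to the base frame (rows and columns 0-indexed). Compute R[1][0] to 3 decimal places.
-0.866

End-effector x-axis (col 0 of R) = (-0.0000,-0.8660,0.5000)
R[1][0] = -0.8660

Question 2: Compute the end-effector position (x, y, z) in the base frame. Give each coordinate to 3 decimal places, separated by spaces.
2.000 -3.464 6.000

after link 1: o_1 = (-3.0000, 0.0000, 3.0000)
after link 2: o_2 = (-3.0000, 0.0000, 4.0000)
after link 3: o_3 = (1.0000, 0.0000, 4.0000)
after link 4: o_4 = (2.0000, -3.4641, 6.0000)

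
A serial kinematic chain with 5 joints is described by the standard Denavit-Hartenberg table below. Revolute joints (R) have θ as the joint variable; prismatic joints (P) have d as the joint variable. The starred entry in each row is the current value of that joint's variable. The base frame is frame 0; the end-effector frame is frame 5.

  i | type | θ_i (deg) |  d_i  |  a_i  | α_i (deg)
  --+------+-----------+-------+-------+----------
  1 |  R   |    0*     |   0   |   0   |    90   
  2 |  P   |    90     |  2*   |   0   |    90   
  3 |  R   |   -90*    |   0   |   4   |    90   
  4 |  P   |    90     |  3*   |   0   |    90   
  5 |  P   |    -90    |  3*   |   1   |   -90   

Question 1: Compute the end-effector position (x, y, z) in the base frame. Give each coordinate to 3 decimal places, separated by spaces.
0.000 5.000 -2.000

after link 1: o_1 = (0.0000, 0.0000, 0.0000)
after link 2: o_2 = (0.0000, -2.0000, 0.0000)
after link 3: o_3 = (0.0000, 2.0000, 0.0000)
after link 4: o_4 = (0.0000, 2.0000, -3.0000)
after link 5: o_5 = (0.0000, 5.0000, -2.0000)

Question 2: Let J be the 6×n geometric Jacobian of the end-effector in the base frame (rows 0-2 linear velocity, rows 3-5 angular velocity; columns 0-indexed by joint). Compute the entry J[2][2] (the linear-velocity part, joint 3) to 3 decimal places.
axis z_2 = (1.0000,-0.0000,-0.0000); lever o_n−o_2 = (0.0000,7.0000,-2.0000)
cross product → J_v[:, 2] = (0.0000,2.0000,7.0000)
J_ω[:, 2] = z_2
entry J[2][2] = 7.0000

7.000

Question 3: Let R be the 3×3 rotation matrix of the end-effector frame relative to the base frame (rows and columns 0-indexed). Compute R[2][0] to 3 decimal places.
End-effector x-axis (col 0 of R) = (0.0000,0.0000,1.0000)
R[2][0] = 1.0000

1.000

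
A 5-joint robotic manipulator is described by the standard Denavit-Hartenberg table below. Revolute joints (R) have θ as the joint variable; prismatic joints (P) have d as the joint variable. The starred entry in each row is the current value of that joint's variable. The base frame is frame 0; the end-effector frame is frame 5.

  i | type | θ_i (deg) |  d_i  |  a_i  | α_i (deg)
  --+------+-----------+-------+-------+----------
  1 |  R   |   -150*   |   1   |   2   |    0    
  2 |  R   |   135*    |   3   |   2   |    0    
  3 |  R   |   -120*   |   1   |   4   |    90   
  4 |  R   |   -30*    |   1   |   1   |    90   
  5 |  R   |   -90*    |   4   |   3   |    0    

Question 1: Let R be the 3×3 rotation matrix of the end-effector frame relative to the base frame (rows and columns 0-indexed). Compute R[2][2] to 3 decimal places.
-0.866

End-effector z-axis (col 2 of R) = (0.3536,0.3536,-0.8660)
R[2][2] = -0.8660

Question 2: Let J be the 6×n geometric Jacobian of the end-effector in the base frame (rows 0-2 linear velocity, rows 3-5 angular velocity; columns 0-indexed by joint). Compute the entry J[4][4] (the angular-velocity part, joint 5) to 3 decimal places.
axis z_4 = (0.3536,0.3536,-0.8660); lever o_n−o_4 = (3.5355,-0.7071,-3.4641)
cross product → J_v[:, 4] = (-1.8371,-1.8371,-1.5000)
J_ω[:, 4] = z_4
entry J[4][4] = 0.3536

0.354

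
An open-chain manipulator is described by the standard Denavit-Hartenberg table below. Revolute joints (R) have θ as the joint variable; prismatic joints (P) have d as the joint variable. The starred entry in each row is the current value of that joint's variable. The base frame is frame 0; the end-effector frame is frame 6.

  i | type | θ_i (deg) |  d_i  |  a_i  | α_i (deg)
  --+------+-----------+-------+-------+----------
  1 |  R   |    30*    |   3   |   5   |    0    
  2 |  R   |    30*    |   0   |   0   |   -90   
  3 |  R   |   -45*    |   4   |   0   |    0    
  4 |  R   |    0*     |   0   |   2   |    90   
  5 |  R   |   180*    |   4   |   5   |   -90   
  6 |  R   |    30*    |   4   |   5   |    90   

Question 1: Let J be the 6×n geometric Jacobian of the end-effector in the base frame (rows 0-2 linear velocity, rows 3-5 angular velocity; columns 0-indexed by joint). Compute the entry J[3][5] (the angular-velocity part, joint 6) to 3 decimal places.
0.866

axis z_5 = (0.8660,-0.5000,-0.0000); lever o_n−o_5 = (2.8171,-3.1207,-4.8296)
cross product → J_v[:, 5] = (2.4148,4.1826,-1.2941)
J_ω[:, 5] = z_5
entry J[3][5] = 0.8660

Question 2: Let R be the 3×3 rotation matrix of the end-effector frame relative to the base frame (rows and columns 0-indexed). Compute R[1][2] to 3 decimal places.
-0.837

End-effector z-axis (col 2 of R) = (-0.4830,-0.8365,0.2588)
R[1][2] = -0.8365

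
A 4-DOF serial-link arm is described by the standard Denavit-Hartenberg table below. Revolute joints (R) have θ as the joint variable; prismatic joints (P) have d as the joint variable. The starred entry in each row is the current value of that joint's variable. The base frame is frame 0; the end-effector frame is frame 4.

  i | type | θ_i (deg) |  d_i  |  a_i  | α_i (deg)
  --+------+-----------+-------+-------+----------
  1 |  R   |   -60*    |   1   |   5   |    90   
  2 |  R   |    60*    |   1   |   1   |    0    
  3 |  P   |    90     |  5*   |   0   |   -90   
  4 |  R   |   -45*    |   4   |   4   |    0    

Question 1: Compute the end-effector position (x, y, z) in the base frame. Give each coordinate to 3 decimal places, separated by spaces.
-7.120 -5.324 -0.184

after link 1: o_1 = (2.5000, -4.3301, 1.0000)
after link 2: o_2 = (1.8840, -5.2631, 1.8660)
after link 3: o_3 = (-2.4462, -7.7631, 1.8660)
after link 4: o_4 = (-7.1204, -5.3240, -0.1839)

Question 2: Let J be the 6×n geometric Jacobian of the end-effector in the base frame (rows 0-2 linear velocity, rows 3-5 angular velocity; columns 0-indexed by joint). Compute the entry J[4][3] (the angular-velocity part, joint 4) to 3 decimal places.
axis z_3 = (-0.2500,0.4330,-0.8660); lever o_n−o_3 = (-4.6742,2.4392,-2.0499)
cross product → J_v[:, 3] = (1.2247,3.5355,1.4142)
J_ω[:, 3] = z_3
entry J[4][3] = 0.4330

0.433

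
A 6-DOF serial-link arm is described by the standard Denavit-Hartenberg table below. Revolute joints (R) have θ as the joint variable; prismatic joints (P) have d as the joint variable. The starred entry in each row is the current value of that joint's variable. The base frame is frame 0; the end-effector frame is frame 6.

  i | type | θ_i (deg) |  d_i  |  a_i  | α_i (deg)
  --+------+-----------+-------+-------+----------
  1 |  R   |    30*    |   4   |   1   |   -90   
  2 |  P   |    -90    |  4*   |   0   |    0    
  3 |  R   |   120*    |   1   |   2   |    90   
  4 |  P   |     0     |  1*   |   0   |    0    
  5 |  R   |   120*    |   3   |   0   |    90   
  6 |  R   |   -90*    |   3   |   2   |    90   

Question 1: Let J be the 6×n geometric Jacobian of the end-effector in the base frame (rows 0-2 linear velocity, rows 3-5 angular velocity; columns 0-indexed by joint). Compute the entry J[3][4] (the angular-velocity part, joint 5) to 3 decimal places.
axis z_4 = (0.4330,0.2500,0.8660); lever o_n−o_4 = (1.6316,2.6740,-0.4330)
cross product → J_v[:, 4] = (-2.4240,1.6005,0.7500)
J_ω[:, 4] = z_4
entry J[3][4] = 0.4330

0.433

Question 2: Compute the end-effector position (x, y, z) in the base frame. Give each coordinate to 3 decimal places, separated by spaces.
after link 1: o_1 = (0.8660, 0.5000, 4.0000)
after link 2: o_2 = (-1.1340, 3.9641, 4.0000)
after link 3: o_3 = (-0.1340, 5.6962, 3.0000)
after link 4: o_4 = (0.2990, 5.9462, 3.8660)
after link 5: o_5 = (1.5981, 6.6962, 6.4641)
after link 6: o_6 = (1.9306, 8.6202, 3.4330)

1.931 8.620 3.433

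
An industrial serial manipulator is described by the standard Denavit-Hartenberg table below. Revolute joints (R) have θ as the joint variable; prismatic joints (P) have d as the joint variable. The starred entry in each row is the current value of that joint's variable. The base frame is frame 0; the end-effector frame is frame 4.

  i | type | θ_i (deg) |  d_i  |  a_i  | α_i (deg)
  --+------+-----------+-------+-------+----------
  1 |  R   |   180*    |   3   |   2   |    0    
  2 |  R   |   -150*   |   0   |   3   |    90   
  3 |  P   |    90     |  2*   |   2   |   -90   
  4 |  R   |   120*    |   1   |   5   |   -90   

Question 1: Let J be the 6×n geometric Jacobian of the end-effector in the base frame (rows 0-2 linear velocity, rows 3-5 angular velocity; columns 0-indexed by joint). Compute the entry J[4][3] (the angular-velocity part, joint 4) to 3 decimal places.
-0.500

axis z_3 = (-0.8660,-0.5000,0.0000); lever o_n−o_3 = (-3.0311,3.2500,-2.5000)
cross product → J_v[:, 3] = (1.2500,-2.1651,-4.3301)
J_ω[:, 3] = z_3
entry J[4][3] = -0.5000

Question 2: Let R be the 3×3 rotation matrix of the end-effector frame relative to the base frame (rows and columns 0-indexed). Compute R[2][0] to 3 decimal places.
-0.500

End-effector x-axis (col 0 of R) = (-0.4330,0.7500,-0.5000)
R[2][0] = -0.5000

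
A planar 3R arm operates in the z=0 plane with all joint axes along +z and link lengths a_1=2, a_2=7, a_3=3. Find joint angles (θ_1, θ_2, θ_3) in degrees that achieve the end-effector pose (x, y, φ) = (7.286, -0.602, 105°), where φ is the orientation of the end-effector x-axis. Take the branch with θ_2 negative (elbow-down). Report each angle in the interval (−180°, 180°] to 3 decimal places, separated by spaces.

wrist centre = target − a_3·(cos φ, sin φ) = (8.0625, -3.4998)
cos θ_2 = (77.2517−2²−7²)/(2·2·7) = 0.8661; θ_2 = -29.9879° (elbow-down)
β = atan2(-3.4998,8.0625) = -23.4649°; ψ = atan2(-3.4987,8.0629) = -23.4574°
θ_1 = β − ψ = -0.0075°
θ_3 = φ − θ_1 − θ_2 = 134.9954° (wrapped to (-180°,180°])

-0.007 -29.988 134.995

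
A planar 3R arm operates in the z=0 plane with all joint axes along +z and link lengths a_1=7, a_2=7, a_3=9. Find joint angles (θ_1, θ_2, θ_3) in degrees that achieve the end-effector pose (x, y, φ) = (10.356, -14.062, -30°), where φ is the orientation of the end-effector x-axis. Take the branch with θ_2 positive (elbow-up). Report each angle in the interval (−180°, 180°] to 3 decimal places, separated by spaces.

-120.004 90.003 0.000

wrist centre = target − a_3·(cos φ, sin φ) = (2.5618, -9.5620)
cos θ_2 = (97.9945−7²−7²)/(2·7·7) = -0.0001; θ_2 = 90.0032° (elbow-up)
β = atan2(-9.5620,2.5618) = -75.0020°; ψ = atan2(7.0000,6.9996) = 45.0016°
θ_1 = β − ψ = -120.0036°
θ_3 = φ − θ_1 − θ_2 = 0.0004° (wrapped to (-180°,180°])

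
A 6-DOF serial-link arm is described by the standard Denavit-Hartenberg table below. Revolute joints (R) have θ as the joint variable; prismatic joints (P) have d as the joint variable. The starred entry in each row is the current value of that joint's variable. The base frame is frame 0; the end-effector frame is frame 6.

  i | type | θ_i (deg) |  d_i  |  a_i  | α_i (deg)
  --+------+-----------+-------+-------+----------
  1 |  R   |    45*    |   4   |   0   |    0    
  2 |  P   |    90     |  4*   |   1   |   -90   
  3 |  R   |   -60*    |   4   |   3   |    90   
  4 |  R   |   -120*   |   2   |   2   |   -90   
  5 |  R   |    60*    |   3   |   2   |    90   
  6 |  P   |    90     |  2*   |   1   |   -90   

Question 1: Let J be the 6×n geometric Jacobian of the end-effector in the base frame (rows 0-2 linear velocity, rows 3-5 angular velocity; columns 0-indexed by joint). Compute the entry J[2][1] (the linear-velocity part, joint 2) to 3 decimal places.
prismatic axis z_1 = (0.0000,0.0000,1.0000)
J_v[:, 1] = z_1; J_ω[:, 1] = (0,0,0)
entry J[2][1] = 1.0000

1.000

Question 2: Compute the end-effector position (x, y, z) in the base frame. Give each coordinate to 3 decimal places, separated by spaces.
after link 1: o_1 = (0.0000, 0.0000, 4.0000)
after link 2: o_2 = (-0.7071, 0.7071, 8.0000)
after link 3: o_3 = (-4.5962, -1.0607, 10.5981)
after link 4: o_4 = (-1.7932, -1.4142, 10.7321)
after link 5: o_5 = (-1.9226, 2.0613, 11.6830)
after link 6: o_6 = (0.1040, 2.8631, 12.1830)

0.104 2.863 12.183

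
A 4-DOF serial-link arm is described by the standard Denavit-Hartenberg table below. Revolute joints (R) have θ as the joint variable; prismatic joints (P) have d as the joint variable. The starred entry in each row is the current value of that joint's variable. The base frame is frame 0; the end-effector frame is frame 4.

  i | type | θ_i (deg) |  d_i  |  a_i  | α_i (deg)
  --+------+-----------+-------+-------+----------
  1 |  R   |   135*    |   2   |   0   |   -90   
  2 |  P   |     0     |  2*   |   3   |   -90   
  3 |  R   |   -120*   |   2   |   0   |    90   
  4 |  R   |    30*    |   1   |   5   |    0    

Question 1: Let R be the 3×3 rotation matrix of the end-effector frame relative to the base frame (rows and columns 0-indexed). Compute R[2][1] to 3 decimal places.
-0.866

End-effector y-axis (col 1 of R) = (0.1294,0.4830,-0.8660)
R[2][1] = -0.8660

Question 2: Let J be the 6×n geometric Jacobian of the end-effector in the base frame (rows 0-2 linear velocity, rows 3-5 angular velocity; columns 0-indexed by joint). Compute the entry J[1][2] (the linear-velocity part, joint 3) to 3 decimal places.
0.155

axis z_2 = (-0.0000,-0.0000,-1.0000); lever o_n−o_2 = (-0.1548,-4.4414,-4.5000)
cross product → J_v[:, 2] = (-4.4414,0.1548,0.0000)
J_ω[:, 2] = z_2
entry J[1][2] = 0.1548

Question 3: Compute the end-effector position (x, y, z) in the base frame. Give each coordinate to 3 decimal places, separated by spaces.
-3.690 -3.734 -2.500

after link 1: o_1 = (0.0000, 0.0000, 2.0000)
after link 2: o_2 = (-3.5355, 0.7071, 2.0000)
after link 3: o_3 = (-3.5355, 0.7071, 0.0000)
after link 4: o_4 = (-3.6903, -3.7343, -2.5000)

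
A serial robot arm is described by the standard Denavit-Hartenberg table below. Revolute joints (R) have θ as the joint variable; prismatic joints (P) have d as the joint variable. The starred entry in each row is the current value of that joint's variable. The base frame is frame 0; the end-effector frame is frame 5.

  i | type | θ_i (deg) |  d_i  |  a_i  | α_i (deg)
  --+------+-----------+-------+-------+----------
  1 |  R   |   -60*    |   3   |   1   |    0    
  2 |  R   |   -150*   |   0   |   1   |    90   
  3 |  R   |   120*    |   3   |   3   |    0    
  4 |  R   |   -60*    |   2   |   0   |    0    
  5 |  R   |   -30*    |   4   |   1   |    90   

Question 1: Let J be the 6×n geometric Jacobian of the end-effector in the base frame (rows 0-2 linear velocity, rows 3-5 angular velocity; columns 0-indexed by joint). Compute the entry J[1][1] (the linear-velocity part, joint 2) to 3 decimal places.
axis z_1 = (0.0000,0.0000,1.0000); lever o_n−o_1 = (4.1830,7.9772,3.0981)
cross product → J_v[:, 1] = (-7.9772,4.1830,0.0000)
J_ω[:, 1] = z_1
entry J[1][1] = 4.1830

4.183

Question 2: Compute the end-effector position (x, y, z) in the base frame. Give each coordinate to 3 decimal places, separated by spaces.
4.683 7.111 6.098

after link 1: o_1 = (0.5000, -0.8660, 3.0000)
after link 2: o_2 = (-0.3660, -0.3660, 3.0000)
after link 3: o_3 = (2.4330, 1.4821, 5.5981)
after link 4: o_4 = (3.4330, 3.2141, 5.5981)
after link 5: o_5 = (4.6830, 7.1112, 6.0981)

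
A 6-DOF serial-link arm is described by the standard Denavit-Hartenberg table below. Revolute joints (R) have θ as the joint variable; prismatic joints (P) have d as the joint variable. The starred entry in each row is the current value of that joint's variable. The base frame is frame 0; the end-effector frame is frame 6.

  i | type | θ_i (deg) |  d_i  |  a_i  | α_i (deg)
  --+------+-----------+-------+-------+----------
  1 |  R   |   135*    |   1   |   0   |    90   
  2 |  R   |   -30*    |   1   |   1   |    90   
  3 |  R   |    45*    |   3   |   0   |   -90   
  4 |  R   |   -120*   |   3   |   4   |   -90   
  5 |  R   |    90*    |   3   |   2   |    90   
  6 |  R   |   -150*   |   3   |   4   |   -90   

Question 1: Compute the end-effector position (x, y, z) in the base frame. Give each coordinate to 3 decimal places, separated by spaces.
7.464 -4.220 -5.272

after link 1: o_1 = (0.0000, 0.0000, 1.0000)
after link 2: o_2 = (0.0947, 1.3195, 0.5000)
after link 3: o_3 = (1.1554, 0.2588, -2.0981)
after link 4: o_4 = (5.0452, -2.6310, -3.3303)
after link 5: o_5 = (3.8835, -0.8713, -6.2550)
after link 6: o_6 = (7.4641, -4.2198, -5.2715)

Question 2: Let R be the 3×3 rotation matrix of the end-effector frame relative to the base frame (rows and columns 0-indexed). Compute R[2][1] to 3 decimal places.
End-effector y-axis (col 1 of R) = (-0.2727,0.7727,0.5732)
R[2][1] = 0.5732

0.573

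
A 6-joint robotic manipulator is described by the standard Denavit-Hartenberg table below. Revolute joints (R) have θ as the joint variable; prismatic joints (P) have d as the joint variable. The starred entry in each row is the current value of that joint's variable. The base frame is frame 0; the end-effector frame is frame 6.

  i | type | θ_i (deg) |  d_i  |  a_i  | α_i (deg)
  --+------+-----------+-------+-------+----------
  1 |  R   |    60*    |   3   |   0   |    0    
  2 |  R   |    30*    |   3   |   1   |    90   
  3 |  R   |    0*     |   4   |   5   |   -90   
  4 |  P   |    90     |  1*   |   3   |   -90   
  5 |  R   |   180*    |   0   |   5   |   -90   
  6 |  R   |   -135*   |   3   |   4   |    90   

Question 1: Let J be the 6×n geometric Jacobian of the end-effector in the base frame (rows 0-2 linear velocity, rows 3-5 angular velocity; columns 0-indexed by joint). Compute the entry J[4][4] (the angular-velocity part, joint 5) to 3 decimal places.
axis z_4 = (-0.0000,-1.0000,0.0000); lever o_n−o_4 = (2.1716,-2.8284,3.0000)
cross product → J_v[:, 4] = (-3.0000,0.0000,2.1716)
J_ω[:, 4] = z_4
entry J[4][4] = -1.0000

-1.000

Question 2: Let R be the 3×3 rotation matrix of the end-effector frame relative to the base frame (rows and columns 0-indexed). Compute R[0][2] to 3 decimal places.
-0.707

End-effector z-axis (col 2 of R) = (-0.7071,0.7071,0.0000)
R[0][2] = -0.7071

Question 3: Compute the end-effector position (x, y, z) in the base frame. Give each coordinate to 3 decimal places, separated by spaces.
after link 1: o_1 = (0.0000, 0.0000, 3.0000)
after link 2: o_2 = (0.0000, 1.0000, 6.0000)
after link 3: o_3 = (4.0000, 6.0000, 6.0000)
after link 4: o_4 = (1.0000, 6.0000, 7.0000)
after link 5: o_5 = (6.0000, 6.0000, 7.0000)
after link 6: o_6 = (3.1716, 3.1716, 10.0000)

3.172 3.172 10.000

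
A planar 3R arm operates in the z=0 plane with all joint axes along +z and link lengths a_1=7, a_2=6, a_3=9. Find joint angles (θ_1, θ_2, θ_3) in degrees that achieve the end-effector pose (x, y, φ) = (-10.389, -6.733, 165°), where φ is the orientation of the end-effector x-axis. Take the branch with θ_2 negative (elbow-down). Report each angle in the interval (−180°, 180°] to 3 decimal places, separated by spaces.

-59.997 -89.999 -45.004

wrist centre = target − a_3·(cos φ, sin φ) = (-1.6957, -9.0624)
cos θ_2 = (85.0019−7²−6²)/(2·7·6) = 0.0000; θ_2 = -89.9987° (elbow-down)
β = atan2(-9.0624,-1.6957) = -100.5981°; ψ = atan2(-6.0000,7.0001) = -40.6008°
θ_1 = β − ψ = -59.9974°
θ_3 = φ − θ_1 − θ_2 = -45.0039° (wrapped to (-180°,180°])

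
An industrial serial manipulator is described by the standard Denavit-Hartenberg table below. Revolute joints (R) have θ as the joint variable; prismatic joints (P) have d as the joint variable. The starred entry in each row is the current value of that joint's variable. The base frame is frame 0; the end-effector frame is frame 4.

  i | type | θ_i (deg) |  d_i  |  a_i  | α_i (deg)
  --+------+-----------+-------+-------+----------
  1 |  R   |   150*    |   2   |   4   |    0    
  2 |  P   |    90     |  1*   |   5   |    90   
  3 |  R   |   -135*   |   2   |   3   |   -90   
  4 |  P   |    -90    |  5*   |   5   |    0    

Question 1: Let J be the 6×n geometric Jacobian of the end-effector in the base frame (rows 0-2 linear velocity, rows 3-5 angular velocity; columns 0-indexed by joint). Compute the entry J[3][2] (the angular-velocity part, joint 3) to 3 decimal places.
-0.866

axis z_2 = (-0.8660,0.5000,0.0000); lever o_n−o_2 = (-6.7693,2.2753,-5.6569)
cross product → J_v[:, 2] = (-2.8284,-4.8990,1.4142)
J_ω[:, 2] = z_2
entry J[3][2] = -0.8660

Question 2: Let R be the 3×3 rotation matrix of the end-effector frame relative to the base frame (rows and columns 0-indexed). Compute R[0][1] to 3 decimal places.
0.354

End-effector y-axis (col 1 of R) = (0.3536,0.6124,-0.7071)
R[0][1] = 0.3536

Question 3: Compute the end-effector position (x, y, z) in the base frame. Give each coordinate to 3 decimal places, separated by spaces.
-12.733 -0.055 -2.657

after link 1: o_1 = (-3.4641, 2.0000, 2.0000)
after link 2: o_2 = (-5.9641, -2.3301, 3.0000)
after link 3: o_3 = (-6.6355, 0.5070, 0.8787)
after link 4: o_4 = (-12.7334, -0.0549, -2.6569)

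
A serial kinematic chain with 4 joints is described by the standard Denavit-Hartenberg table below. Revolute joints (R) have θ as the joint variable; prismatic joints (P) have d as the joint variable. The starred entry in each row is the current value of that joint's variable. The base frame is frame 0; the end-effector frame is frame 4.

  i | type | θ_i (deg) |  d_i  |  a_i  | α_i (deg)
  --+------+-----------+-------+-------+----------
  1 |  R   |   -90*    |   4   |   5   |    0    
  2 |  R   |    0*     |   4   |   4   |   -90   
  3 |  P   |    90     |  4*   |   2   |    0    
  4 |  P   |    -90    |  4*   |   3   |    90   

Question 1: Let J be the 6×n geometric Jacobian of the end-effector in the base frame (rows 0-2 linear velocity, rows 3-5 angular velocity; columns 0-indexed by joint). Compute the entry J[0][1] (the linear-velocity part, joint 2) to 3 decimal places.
7.000

axis z_1 = (0.0000,0.0000,1.0000); lever o_n−o_1 = (8.0000,-7.0000,2.0000)
cross product → J_v[:, 1] = (7.0000,8.0000,-0.0000)
J_ω[:, 1] = z_1
entry J[0][1] = 7.0000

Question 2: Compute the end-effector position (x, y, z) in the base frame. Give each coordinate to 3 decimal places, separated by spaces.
after link 1: o_1 = (0.0000, -5.0000, 4.0000)
after link 2: o_2 = (0.0000, -9.0000, 8.0000)
after link 3: o_3 = (4.0000, -9.0000, 6.0000)
after link 4: o_4 = (8.0000, -12.0000, 6.0000)

8.000 -12.000 6.000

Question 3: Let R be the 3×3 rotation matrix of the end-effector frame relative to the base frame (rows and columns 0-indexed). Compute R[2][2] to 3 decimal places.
End-effector z-axis (col 2 of R) = (0.0000,0.0000,1.0000)
R[2][2] = 1.0000

1.000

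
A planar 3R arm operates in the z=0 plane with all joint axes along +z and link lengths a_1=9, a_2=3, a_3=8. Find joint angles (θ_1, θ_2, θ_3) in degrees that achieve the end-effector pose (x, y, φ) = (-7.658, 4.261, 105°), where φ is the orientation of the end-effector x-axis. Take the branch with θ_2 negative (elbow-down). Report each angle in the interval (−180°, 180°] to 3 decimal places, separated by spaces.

-134.997 -149.998 29.995

wrist centre = target − a_3·(cos φ, sin φ) = (-5.5874, -3.4664)
cos θ_2 = (43.2355−9²−3²)/(2·9·3) = -0.8660; θ_2 = -149.9981° (elbow-down)
β = atan2(-3.4664,-5.5874) = -148.1849°; ψ = atan2(-1.5001,6.4020) = -13.1874°
θ_1 = β − ψ = -134.9974°
θ_3 = φ − θ_1 − θ_2 = 29.9955° (wrapped to (-180°,180°])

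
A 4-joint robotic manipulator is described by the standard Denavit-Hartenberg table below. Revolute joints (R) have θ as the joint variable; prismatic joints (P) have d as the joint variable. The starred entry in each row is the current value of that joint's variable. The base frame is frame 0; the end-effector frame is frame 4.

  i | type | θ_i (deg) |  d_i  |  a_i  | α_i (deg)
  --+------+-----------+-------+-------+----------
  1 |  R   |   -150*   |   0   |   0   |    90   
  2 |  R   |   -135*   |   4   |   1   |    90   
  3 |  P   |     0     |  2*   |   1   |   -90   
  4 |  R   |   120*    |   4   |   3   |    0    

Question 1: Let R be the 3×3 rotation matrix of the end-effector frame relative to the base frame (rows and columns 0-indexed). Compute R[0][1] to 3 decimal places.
End-effector y-axis (col 1 of R) = (-0.2241,-0.1294,0.9659)
R[0][1] = -0.2241

-0.224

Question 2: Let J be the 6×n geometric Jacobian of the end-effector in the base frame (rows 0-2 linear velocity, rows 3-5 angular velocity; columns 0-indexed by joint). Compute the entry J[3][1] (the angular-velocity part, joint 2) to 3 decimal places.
axis z_1 = (-0.5000,0.8660,0.0000); lever o_n−o_1 = (-4.0601,6.8935,-0.7765)
cross product → J_v[:, 1] = (-0.6724,-0.3882,0.0694)
J_ω[:, 1] = z_1
entry J[3][1] = -0.5000

-0.500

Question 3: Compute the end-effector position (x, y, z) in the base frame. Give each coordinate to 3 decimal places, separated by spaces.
-4.060 6.894 -0.776

after link 1: o_1 = (0.0000, 0.0000, 0.0000)
after link 2: o_2 = (-1.3876, 3.8177, -0.7071)
after link 3: o_3 = (0.4495, 4.8783, 0.0000)
after link 4: o_4 = (-4.0601, 6.8935, -0.7765)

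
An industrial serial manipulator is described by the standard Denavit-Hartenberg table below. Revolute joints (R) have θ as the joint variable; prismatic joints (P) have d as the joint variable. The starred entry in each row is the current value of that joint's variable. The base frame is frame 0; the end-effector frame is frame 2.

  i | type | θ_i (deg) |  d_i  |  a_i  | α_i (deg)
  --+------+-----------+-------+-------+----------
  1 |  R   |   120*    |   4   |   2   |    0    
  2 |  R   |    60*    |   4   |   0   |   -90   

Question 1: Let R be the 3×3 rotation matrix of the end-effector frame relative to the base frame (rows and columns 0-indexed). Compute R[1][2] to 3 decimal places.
-1.000

End-effector z-axis (col 2 of R) = (-0.0000,-1.0000,0.0000)
R[1][2] = -1.0000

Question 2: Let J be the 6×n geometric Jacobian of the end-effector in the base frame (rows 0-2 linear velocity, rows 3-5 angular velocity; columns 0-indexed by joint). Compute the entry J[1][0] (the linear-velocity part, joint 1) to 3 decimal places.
-1.000

axis z_0 = ẑ; lever o_n−o_0 = (-1.0000,1.7321,8.0000)
cross product → J_v[:, 0] = (-1.7321,-1.0000,0.0000)
J_ω[:, 0] = z_0
entry J[1][0] = -1.0000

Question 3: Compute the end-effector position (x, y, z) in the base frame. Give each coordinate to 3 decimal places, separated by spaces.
-1.000 1.732 8.000

after link 1: o_1 = (-1.0000, 1.7321, 4.0000)
after link 2: o_2 = (-1.0000, 1.7321, 8.0000)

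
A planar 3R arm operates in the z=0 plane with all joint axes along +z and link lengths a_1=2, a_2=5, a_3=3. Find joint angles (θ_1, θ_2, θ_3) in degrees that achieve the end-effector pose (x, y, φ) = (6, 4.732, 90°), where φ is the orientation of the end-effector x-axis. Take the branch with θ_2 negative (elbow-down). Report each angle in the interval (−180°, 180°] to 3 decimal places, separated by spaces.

wrist centre = target − a_3·(cos φ, sin φ) = (6.0000, 1.7320)
cos θ_2 = (38.9998−2²−5²)/(2·2·5) = 0.5000; θ_2 = -60.0006° (elbow-down)
β = atan2(1.7320,6.0000) = 16.1017°; ψ = atan2(-4.3302,4.5000) = -43.8983°
θ_1 = β − ψ = 60.0000°
θ_3 = φ − θ_1 − θ_2 = 90.0006° (wrapped to (-180°,180°])

60.000 -60.001 90.001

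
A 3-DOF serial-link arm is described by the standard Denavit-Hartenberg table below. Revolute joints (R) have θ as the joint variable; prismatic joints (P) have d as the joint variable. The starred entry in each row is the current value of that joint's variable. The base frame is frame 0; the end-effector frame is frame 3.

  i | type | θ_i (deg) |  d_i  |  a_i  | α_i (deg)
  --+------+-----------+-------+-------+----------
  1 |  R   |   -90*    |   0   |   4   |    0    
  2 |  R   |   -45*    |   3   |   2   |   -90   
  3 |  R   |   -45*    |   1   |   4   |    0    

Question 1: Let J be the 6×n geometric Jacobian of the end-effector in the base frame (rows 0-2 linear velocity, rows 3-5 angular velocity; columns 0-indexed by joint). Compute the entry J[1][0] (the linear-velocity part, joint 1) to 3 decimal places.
axis z_0 = ẑ; lever o_n−o_0 = (-2.7071,-8.1213,5.8284)
cross product → J_v[:, 0] = (8.1213,-2.7071,0.0000)
J_ω[:, 0] = z_0
entry J[1][0] = -2.7071

-2.707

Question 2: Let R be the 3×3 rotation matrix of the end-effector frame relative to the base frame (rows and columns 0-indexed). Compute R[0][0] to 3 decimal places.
-0.500

End-effector x-axis (col 0 of R) = (-0.5000,-0.5000,0.7071)
R[0][0] = -0.5000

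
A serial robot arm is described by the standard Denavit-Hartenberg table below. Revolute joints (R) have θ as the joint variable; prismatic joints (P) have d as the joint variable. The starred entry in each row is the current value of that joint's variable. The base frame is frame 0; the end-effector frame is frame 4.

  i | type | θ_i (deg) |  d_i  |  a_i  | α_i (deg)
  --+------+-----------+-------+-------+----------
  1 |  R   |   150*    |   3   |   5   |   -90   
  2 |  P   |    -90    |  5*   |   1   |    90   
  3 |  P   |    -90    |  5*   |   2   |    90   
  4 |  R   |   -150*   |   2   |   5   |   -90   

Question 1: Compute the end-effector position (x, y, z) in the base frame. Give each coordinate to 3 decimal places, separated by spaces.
after link 1: o_1 = (-4.3301, 2.5000, 3.0000)
after link 2: o_2 = (-6.8301, -1.8301, 4.0000)
after link 3: o_3 = (-1.5000, -2.5981, 4.0000)
after link 4: o_4 = (-5.8301, -5.0981, 2.0000)

-5.830 -5.098 2.000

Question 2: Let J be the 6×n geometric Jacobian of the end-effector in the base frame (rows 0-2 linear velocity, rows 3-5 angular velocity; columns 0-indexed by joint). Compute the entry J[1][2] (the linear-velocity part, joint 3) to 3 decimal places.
prismatic axis z_2 = (0.8660,-0.5000,0.0000)
J_v[:, 2] = z_2; J_ω[:, 2] = (0,0,0)
entry J[1][2] = -0.5000

-0.500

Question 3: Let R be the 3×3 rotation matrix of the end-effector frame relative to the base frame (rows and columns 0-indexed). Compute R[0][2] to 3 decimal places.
End-effector z-axis (col 2 of R) = (-0.5000,0.8660,-0.0000)
R[0][2] = -0.5000

-0.500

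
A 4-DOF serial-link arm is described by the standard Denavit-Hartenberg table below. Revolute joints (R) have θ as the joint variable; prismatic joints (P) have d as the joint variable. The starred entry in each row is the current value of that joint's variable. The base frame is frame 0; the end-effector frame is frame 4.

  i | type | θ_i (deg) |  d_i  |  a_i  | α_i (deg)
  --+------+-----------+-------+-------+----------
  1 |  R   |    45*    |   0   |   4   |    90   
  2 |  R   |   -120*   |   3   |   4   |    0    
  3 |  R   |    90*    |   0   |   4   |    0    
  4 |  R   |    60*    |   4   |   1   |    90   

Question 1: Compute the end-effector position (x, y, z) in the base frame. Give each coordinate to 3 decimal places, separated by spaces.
after link 1: o_1 = (2.8284, 2.8284, 0.0000)
after link 2: o_2 = (3.5355, -0.7071, -3.4641)
after link 3: o_3 = (5.9850, 1.7424, -5.4641)
after link 4: o_4 = (9.4258, -0.4737, -4.9641)

9.426 -0.474 -4.964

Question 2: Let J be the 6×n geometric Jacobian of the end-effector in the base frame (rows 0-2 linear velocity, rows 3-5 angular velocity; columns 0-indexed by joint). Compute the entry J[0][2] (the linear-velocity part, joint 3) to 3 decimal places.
axis z_2 = (0.7071,-0.7071,0.0000); lever o_n−o_2 = (5.8903,0.2334,-1.5000)
cross product → J_v[:, 2] = (1.0607,1.0607,4.3301)
J_ω[:, 2] = z_2
entry J[0][2] = 1.0607

1.061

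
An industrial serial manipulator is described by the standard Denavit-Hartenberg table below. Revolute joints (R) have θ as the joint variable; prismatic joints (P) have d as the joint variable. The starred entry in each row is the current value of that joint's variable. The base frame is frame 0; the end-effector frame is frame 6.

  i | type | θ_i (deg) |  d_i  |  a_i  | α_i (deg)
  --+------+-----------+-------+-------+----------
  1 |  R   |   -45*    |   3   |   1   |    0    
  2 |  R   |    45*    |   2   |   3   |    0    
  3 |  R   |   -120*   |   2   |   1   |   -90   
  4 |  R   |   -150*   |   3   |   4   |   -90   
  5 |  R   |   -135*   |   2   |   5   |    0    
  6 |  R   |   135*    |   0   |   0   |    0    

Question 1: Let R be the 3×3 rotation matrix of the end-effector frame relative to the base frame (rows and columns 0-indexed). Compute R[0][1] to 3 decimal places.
-0.866

End-effector y-axis (col 1 of R) = (-0.8660,0.5000,0.0000)
R[0][1] = -0.8660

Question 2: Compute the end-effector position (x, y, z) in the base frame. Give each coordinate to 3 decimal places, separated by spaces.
after link 1: o_1 = (0.7071, -0.7071, 3.0000)
after link 2: o_2 = (3.7071, -0.7071, 5.0000)
after link 3: o_3 = (3.2071, -1.5731, 7.0000)
after link 4: o_4 = (7.5372, -0.0731, 9.0000)
after link 5: o_5 = (8.5682, -5.3586, 8.9643)
after link 6: o_6 = (8.5682, -5.3586, 8.9643)

8.568 -5.359 8.964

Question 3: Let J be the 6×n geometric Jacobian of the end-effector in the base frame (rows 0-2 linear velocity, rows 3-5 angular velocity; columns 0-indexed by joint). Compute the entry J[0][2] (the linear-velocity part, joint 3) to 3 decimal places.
axis z_2 = (0.0000,0.0000,1.0000); lever o_n−o_2 = (4.8611,-4.6515,3.9643)
cross product → J_v[:, 2] = (4.6515,4.8611,-0.0000)
J_ω[:, 2] = z_2
entry J[0][2] = 4.6515

4.651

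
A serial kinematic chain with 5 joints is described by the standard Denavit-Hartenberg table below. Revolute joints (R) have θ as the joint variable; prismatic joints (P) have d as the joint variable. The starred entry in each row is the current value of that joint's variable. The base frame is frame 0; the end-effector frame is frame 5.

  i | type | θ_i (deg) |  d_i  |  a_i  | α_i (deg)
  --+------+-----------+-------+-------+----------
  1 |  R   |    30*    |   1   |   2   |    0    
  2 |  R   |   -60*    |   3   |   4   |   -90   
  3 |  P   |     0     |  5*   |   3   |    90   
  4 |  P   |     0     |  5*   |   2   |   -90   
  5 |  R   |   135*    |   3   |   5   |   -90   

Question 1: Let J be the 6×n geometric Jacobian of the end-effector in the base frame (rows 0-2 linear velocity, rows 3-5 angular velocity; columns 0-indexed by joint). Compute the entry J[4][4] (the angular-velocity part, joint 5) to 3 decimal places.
0.866

axis z_4 = (0.5000,0.8660,0.0000); lever o_n−o_4 = (-1.5619,4.3658,-3.5355)
cross product → J_v[:, 4] = (-3.0619,1.7678,3.5355)
J_ω[:, 4] = z_4
entry J[4][4] = 0.8660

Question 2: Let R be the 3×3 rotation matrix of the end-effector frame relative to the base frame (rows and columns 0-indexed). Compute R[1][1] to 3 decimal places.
-0.866

End-effector y-axis (col 1 of R) = (-0.5000,-0.8660,-0.0000)
R[1][1] = -0.8660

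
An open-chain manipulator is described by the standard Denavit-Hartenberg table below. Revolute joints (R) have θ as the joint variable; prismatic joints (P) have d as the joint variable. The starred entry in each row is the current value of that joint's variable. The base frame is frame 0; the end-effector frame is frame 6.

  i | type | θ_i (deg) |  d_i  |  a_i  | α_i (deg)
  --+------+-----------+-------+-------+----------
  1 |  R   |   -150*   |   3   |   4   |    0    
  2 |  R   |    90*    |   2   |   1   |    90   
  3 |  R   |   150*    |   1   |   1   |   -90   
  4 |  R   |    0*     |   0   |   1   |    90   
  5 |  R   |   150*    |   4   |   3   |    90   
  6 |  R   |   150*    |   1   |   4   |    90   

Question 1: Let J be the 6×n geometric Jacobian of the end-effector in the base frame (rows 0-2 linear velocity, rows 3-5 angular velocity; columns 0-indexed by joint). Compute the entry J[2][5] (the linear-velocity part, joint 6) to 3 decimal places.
axis z_5 = (-0.4330,0.7500,-0.5000); lever o_n−o_5 = (-3.0311,1.2500,2.5000)
cross product → J_v[:, 5] = (2.5000,2.5981,1.7321)
J_ω[:, 5] = z_5
entry J[2][5] = 1.7321

1.732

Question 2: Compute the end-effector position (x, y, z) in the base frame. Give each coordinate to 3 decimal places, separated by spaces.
-10.441 -3.915 5.902

after link 1: o_1 = (-3.4641, -2.0000, 3.0000)
after link 2: o_2 = (-2.9641, -2.8660, 5.0000)
after link 3: o_3 = (-4.2631, -2.6160, 5.5000)
after link 4: o_4 = (-4.6962, -1.8660, 6.0000)
after link 5: o_5 = (-7.4103, -5.1651, 3.4019)
after link 6: o_6 = (-10.4413, -3.9151, 5.9019)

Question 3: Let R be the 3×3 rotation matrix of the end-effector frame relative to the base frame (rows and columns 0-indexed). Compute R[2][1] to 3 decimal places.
End-effector y-axis (col 1 of R) = (-0.4330,0.7500,-0.5000)
R[2][1] = -0.5000

-0.500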